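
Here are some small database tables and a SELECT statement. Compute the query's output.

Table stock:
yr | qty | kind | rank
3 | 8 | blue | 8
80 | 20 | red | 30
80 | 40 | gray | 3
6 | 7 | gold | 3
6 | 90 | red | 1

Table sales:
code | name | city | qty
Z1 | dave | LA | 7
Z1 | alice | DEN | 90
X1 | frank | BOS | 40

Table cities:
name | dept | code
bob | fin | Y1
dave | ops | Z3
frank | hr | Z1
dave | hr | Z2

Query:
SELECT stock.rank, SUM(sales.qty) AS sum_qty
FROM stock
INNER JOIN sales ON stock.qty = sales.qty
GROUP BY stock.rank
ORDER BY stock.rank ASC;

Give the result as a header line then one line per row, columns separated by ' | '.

== RESULT ==
stock.rank | sum_qty
1 | 90
3 | 47

Derivation:
After JOIN sales (3 rows):
stock.yr | stock.qty | stock.kind | stock.rank | sales.code | sales.name | sales.city | sales.qty
80 | 40 | gray | 3 | X1 | frank | BOS | 40
6 | 7 | gold | 3 | Z1 | dave | LA | 7
6 | 90 | red | 1 | Z1 | alice | DEN | 90
After GROUP BY (2 rows):
stock.rank | sum_qty
3 | 47
1 | 90
After ORDER BY (2 rows):
stock.rank | sum_qty
1 | 90
3 | 47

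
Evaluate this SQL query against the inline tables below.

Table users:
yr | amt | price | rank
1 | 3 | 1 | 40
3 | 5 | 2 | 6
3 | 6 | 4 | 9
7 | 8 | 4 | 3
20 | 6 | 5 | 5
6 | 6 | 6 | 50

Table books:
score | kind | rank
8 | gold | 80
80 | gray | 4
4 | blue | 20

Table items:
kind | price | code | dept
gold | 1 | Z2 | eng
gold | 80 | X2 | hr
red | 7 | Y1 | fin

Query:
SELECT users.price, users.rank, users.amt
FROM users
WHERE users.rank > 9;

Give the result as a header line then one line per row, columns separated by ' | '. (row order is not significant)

== RESULT ==
users.price | users.rank | users.amt
1 | 40 | 3
6 | 50 | 6

Derivation:
After WHERE (2 rows):
users.yr | users.amt | users.price | users.rank
1 | 3 | 1 | 40
6 | 6 | 6 | 50
After SELECT (2 rows):
users.price | users.rank | users.amt
1 | 40 | 3
6 | 50 | 6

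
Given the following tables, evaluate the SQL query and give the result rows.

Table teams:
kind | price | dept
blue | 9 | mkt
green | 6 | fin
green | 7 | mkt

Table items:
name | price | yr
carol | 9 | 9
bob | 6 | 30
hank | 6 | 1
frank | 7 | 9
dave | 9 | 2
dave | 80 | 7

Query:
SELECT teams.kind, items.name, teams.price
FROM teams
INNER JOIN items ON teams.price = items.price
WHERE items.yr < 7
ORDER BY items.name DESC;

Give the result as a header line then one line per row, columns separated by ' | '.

After JOIN items (5 rows):
teams.kind | teams.price | teams.dept | items.name | items.price | items.yr
blue | 9 | mkt | carol | 9 | 9
blue | 9 | mkt | dave | 9 | 2
green | 6 | fin | bob | 6 | 30
green | 6 | fin | hank | 6 | 1
green | 7 | mkt | frank | 7 | 9
After WHERE (2 rows):
teams.kind | teams.price | teams.dept | items.name | items.price | items.yr
blue | 9 | mkt | dave | 9 | 2
green | 6 | fin | hank | 6 | 1
After SELECT (2 rows):
teams.kind | items.name | teams.price
blue | dave | 9
green | hank | 6
After ORDER BY (2 rows):
teams.kind | items.name | teams.price
green | hank | 6
blue | dave | 9

== RESULT ==
teams.kind | items.name | teams.price
green | hank | 6
blue | dave | 9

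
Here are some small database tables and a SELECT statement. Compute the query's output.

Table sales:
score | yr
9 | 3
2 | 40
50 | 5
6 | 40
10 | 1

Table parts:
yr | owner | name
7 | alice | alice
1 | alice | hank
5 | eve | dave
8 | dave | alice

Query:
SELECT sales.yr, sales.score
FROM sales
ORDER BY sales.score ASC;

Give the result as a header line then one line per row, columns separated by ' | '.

After SELECT (5 rows):
sales.yr | sales.score
3 | 9
40 | 2
5 | 50
40 | 6
1 | 10
After ORDER BY (5 rows):
sales.yr | sales.score
40 | 2
40 | 6
3 | 9
1 | 10
5 | 50

== RESULT ==
sales.yr | sales.score
40 | 2
40 | 6
3 | 9
1 | 10
5 | 50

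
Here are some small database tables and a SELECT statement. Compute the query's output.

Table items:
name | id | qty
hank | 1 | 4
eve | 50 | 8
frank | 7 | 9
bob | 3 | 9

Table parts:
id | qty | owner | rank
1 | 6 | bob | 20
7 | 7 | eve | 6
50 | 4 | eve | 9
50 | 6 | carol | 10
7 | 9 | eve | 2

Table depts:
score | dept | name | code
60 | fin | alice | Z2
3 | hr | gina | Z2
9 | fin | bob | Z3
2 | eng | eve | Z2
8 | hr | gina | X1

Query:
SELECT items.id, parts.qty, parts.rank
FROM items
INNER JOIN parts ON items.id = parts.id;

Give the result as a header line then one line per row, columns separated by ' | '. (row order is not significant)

After JOIN parts (5 rows):
items.name | items.id | items.qty | parts.id | parts.qty | parts.owner | parts.rank
hank | 1 | 4 | 1 | 6 | bob | 20
eve | 50 | 8 | 50 | 4 | eve | 9
eve | 50 | 8 | 50 | 6 | carol | 10
frank | 7 | 9 | 7 | 7 | eve | 6
frank | 7 | 9 | 7 | 9 | eve | 2
After SELECT (5 rows):
items.id | parts.qty | parts.rank
1 | 6 | 20
50 | 4 | 9
50 | 6 | 10
7 | 7 | 6
7 | 9 | 2

== RESULT ==
items.id | parts.qty | parts.rank
1 | 6 | 20
50 | 4 | 9
50 | 6 | 10
7 | 7 | 6
7 | 9 | 2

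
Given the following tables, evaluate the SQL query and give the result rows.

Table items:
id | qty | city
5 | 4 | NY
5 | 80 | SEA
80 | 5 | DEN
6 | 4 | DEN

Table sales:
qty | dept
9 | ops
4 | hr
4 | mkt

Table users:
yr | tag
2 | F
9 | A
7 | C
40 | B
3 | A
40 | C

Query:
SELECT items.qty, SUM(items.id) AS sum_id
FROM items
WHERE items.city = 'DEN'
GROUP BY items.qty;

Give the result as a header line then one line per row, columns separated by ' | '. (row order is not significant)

== RESULT ==
items.qty | sum_id
5 | 80
4 | 6

Derivation:
After WHERE (2 rows):
items.id | items.qty | items.city
80 | 5 | DEN
6 | 4 | DEN
After GROUP BY (2 rows):
items.qty | sum_id
5 | 80
4 | 6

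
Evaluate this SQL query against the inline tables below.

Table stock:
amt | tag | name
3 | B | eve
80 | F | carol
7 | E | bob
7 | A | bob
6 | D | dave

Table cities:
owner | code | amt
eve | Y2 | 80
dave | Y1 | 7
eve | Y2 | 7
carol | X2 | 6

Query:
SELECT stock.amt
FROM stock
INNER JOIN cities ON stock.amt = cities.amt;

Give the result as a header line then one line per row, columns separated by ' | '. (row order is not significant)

After JOIN cities (6 rows):
stock.amt | stock.tag | stock.name | cities.owner | cities.code | cities.amt
80 | F | carol | eve | Y2 | 80
7 | E | bob | dave | Y1 | 7
7 | E | bob | eve | Y2 | 7
7 | A | bob | dave | Y1 | 7
7 | A | bob | eve | Y2 | 7
6 | D | dave | carol | X2 | 6
After SELECT (6 rows):
stock.amt
80
7
7
7
7
6

== RESULT ==
stock.amt
80
7
7
7
7
6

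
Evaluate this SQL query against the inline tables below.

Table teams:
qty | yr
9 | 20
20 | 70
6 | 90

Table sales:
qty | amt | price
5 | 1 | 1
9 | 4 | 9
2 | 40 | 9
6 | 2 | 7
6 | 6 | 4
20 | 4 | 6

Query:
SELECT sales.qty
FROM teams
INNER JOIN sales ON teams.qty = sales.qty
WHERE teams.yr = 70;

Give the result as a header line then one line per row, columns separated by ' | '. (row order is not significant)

After JOIN sales (4 rows):
teams.qty | teams.yr | sales.qty | sales.amt | sales.price
9 | 20 | 9 | 4 | 9
20 | 70 | 20 | 4 | 6
6 | 90 | 6 | 2 | 7
6 | 90 | 6 | 6 | 4
After WHERE (1 rows):
teams.qty | teams.yr | sales.qty | sales.amt | sales.price
20 | 70 | 20 | 4 | 6
After SELECT (1 rows):
sales.qty
20

== RESULT ==
sales.qty
20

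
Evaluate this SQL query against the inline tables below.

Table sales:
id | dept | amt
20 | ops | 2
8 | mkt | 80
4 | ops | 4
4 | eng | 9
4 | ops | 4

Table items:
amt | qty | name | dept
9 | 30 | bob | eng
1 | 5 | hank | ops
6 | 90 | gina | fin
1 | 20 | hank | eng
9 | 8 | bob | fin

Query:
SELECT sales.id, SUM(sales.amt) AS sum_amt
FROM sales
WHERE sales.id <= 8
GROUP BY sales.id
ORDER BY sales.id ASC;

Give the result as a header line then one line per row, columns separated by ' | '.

== RESULT ==
sales.id | sum_amt
4 | 17
8 | 80

Derivation:
After WHERE (4 rows):
sales.id | sales.dept | sales.amt
8 | mkt | 80
4 | ops | 4
4 | eng | 9
4 | ops | 4
After GROUP BY (2 rows):
sales.id | sum_amt
8 | 80
4 | 17
After ORDER BY (2 rows):
sales.id | sum_amt
4 | 17
8 | 80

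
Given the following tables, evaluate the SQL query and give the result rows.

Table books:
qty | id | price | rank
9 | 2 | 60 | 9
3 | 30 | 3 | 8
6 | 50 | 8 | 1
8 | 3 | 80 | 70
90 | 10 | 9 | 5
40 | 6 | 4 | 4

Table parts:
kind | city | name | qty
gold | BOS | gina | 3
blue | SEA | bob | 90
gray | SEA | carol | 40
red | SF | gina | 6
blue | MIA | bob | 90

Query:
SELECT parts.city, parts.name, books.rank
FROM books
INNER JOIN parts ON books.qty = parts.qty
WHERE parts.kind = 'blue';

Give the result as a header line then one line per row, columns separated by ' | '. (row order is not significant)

After JOIN parts (5 rows):
books.qty | books.id | books.price | books.rank | parts.kind | parts.city | parts.name | parts.qty
3 | 30 | 3 | 8 | gold | BOS | gina | 3
6 | 50 | 8 | 1 | red | SF | gina | 6
90 | 10 | 9 | 5 | blue | SEA | bob | 90
90 | 10 | 9 | 5 | blue | MIA | bob | 90
40 | 6 | 4 | 4 | gray | SEA | carol | 40
After WHERE (2 rows):
books.qty | books.id | books.price | books.rank | parts.kind | parts.city | parts.name | parts.qty
90 | 10 | 9 | 5 | blue | SEA | bob | 90
90 | 10 | 9 | 5 | blue | MIA | bob | 90
After SELECT (2 rows):
parts.city | parts.name | books.rank
SEA | bob | 5
MIA | bob | 5

== RESULT ==
parts.city | parts.name | books.rank
SEA | bob | 5
MIA | bob | 5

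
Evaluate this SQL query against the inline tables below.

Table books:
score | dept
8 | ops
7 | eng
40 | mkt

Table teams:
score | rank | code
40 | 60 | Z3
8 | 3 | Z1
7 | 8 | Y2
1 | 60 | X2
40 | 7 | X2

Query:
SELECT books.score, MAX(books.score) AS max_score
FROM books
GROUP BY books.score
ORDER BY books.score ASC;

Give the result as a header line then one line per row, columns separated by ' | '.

== RESULT ==
books.score | max_score
7 | 7
8 | 8
40 | 40

Derivation:
After GROUP BY (3 rows):
books.score | max_score
8 | 8
7 | 7
40 | 40
After ORDER BY (3 rows):
books.score | max_score
7 | 7
8 | 8
40 | 40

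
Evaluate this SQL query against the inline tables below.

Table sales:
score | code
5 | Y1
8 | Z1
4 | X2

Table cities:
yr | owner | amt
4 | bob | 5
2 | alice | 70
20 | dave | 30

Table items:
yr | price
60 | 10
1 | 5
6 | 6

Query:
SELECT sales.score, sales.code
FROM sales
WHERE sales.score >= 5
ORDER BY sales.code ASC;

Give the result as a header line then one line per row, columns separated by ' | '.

After WHERE (2 rows):
sales.score | sales.code
5 | Y1
8 | Z1
After SELECT (2 rows):
sales.score | sales.code
5 | Y1
8 | Z1
After ORDER BY (2 rows):
sales.score | sales.code
5 | Y1
8 | Z1

== RESULT ==
sales.score | sales.code
5 | Y1
8 | Z1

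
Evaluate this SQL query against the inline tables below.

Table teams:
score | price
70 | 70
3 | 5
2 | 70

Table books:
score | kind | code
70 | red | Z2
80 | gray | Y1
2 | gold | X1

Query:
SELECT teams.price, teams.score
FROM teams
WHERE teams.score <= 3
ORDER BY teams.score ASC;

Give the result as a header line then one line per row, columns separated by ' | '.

After WHERE (2 rows):
teams.score | teams.price
3 | 5
2 | 70
After SELECT (2 rows):
teams.price | teams.score
5 | 3
70 | 2
After ORDER BY (2 rows):
teams.price | teams.score
70 | 2
5 | 3

== RESULT ==
teams.price | teams.score
70 | 2
5 | 3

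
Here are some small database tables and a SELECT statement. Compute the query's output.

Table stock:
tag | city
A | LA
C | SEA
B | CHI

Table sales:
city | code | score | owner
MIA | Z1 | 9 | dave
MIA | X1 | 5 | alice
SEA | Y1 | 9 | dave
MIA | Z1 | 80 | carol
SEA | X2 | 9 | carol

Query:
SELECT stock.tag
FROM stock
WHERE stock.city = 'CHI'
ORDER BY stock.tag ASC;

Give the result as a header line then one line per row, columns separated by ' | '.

== RESULT ==
stock.tag
B

Derivation:
After WHERE (1 rows):
stock.tag | stock.city
B | CHI
After SELECT (1 rows):
stock.tag
B
After ORDER BY (1 rows):
stock.tag
B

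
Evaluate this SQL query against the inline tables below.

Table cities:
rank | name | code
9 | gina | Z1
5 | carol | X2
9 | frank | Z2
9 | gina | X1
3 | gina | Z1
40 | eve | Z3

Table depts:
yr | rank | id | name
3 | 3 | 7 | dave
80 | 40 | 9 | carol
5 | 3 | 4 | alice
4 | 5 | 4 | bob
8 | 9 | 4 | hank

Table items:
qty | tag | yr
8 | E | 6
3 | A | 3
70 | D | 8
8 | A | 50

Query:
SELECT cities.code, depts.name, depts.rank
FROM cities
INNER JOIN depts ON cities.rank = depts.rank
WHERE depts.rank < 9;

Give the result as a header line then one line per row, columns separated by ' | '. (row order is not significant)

After JOIN depts (7 rows):
cities.rank | cities.name | cities.code | depts.yr | depts.rank | depts.id | depts.name
9 | gina | Z1 | 8 | 9 | 4 | hank
5 | carol | X2 | 4 | 5 | 4 | bob
9 | frank | Z2 | 8 | 9 | 4 | hank
9 | gina | X1 | 8 | 9 | 4 | hank
3 | gina | Z1 | 3 | 3 | 7 | dave
3 | gina | Z1 | 5 | 3 | 4 | alice
40 | eve | Z3 | 80 | 40 | 9 | carol
After WHERE (3 rows):
cities.rank | cities.name | cities.code | depts.yr | depts.rank | depts.id | depts.name
5 | carol | X2 | 4 | 5 | 4 | bob
3 | gina | Z1 | 3 | 3 | 7 | dave
3 | gina | Z1 | 5 | 3 | 4 | alice
After SELECT (3 rows):
cities.code | depts.name | depts.rank
X2 | bob | 5
Z1 | dave | 3
Z1 | alice | 3

== RESULT ==
cities.code | depts.name | depts.rank
X2 | bob | 5
Z1 | dave | 3
Z1 | alice | 3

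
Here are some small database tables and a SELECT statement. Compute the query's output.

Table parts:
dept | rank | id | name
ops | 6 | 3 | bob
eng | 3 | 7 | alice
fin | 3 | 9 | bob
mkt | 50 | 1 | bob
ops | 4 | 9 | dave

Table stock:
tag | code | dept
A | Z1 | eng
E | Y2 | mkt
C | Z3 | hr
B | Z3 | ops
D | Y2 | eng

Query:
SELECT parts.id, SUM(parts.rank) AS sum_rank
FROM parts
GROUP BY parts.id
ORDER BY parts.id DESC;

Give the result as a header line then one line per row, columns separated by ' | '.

After GROUP BY (4 rows):
parts.id | sum_rank
3 | 6
7 | 3
9 | 7
1 | 50
After ORDER BY (4 rows):
parts.id | sum_rank
9 | 7
7 | 3
3 | 6
1 | 50

== RESULT ==
parts.id | sum_rank
9 | 7
7 | 3
3 | 6
1 | 50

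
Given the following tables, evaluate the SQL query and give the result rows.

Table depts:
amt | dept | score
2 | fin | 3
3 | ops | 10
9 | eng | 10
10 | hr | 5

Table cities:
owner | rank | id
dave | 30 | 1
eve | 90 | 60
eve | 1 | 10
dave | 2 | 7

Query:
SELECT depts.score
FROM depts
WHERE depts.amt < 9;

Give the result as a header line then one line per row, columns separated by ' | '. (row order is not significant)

After WHERE (2 rows):
depts.amt | depts.dept | depts.score
2 | fin | 3
3 | ops | 10
After SELECT (2 rows):
depts.score
3
10

== RESULT ==
depts.score
3
10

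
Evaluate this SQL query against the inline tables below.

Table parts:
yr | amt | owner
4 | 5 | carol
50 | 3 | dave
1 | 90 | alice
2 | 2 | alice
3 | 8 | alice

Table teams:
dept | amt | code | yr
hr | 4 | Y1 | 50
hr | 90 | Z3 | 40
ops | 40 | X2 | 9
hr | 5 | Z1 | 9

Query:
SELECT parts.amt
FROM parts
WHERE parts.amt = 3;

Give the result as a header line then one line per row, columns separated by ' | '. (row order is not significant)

After WHERE (1 rows):
parts.yr | parts.amt | parts.owner
50 | 3 | dave
After SELECT (1 rows):
parts.amt
3

== RESULT ==
parts.amt
3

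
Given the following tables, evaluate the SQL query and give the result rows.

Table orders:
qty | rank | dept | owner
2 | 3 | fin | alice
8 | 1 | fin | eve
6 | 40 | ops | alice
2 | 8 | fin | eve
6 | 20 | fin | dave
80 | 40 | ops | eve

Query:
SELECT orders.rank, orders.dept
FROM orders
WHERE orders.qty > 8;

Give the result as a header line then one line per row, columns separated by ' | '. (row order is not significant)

== RESULT ==
orders.rank | orders.dept
40 | ops

Derivation:
After WHERE (1 rows):
orders.qty | orders.rank | orders.dept | orders.owner
80 | 40 | ops | eve
After SELECT (1 rows):
orders.rank | orders.dept
40 | ops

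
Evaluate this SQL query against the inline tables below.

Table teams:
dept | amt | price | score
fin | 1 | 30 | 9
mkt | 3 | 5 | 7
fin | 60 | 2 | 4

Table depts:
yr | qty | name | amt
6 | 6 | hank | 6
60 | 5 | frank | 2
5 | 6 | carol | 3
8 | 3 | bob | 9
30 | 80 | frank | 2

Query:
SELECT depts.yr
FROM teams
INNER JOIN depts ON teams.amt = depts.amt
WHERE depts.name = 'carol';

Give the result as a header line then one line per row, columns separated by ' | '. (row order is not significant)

== RESULT ==
depts.yr
5

Derivation:
After JOIN depts (1 rows):
teams.dept | teams.amt | teams.price | teams.score | depts.yr | depts.qty | depts.name | depts.amt
mkt | 3 | 5 | 7 | 5 | 6 | carol | 3
After WHERE (1 rows):
teams.dept | teams.amt | teams.price | teams.score | depts.yr | depts.qty | depts.name | depts.amt
mkt | 3 | 5 | 7 | 5 | 6 | carol | 3
After SELECT (1 rows):
depts.yr
5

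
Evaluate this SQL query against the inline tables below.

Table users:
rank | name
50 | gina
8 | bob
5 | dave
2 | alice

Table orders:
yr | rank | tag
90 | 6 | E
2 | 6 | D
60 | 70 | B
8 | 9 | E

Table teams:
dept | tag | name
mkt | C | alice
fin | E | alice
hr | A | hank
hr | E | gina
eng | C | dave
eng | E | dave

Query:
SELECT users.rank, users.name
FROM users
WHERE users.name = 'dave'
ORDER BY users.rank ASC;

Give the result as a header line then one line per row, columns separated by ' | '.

== RESULT ==
users.rank | users.name
5 | dave

Derivation:
After WHERE (1 rows):
users.rank | users.name
5 | dave
After SELECT (1 rows):
users.rank | users.name
5 | dave
After ORDER BY (1 rows):
users.rank | users.name
5 | dave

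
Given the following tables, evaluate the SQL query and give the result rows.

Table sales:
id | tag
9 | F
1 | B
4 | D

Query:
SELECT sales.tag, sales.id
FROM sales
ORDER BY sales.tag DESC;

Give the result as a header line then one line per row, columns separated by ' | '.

== RESULT ==
sales.tag | sales.id
F | 9
D | 4
B | 1

Derivation:
After SELECT (3 rows):
sales.tag | sales.id
F | 9
B | 1
D | 4
After ORDER BY (3 rows):
sales.tag | sales.id
F | 9
D | 4
B | 1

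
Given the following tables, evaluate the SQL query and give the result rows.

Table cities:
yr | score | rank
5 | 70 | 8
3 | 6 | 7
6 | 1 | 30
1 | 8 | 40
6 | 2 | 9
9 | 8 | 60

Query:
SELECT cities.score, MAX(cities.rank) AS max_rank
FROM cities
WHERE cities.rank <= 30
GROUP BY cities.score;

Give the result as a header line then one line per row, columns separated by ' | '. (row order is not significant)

After WHERE (4 rows):
cities.yr | cities.score | cities.rank
5 | 70 | 8
3 | 6 | 7
6 | 1 | 30
6 | 2 | 9
After GROUP BY (4 rows):
cities.score | max_rank
70 | 8
6 | 7
1 | 30
2 | 9

== RESULT ==
cities.score | max_rank
70 | 8
6 | 7
1 | 30
2 | 9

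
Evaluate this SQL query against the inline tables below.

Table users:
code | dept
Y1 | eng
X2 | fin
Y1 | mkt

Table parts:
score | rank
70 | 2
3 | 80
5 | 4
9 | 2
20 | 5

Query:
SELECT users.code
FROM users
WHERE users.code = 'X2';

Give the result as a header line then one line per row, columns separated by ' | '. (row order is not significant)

== RESULT ==
users.code
X2

Derivation:
After WHERE (1 rows):
users.code | users.dept
X2 | fin
After SELECT (1 rows):
users.code
X2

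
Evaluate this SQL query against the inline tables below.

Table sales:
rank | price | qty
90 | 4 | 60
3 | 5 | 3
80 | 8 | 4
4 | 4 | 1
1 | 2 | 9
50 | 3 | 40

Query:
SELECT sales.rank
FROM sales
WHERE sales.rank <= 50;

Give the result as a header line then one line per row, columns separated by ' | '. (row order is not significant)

After WHERE (4 rows):
sales.rank | sales.price | sales.qty
3 | 5 | 3
4 | 4 | 1
1 | 2 | 9
50 | 3 | 40
After SELECT (4 rows):
sales.rank
3
4
1
50

== RESULT ==
sales.rank
3
4
1
50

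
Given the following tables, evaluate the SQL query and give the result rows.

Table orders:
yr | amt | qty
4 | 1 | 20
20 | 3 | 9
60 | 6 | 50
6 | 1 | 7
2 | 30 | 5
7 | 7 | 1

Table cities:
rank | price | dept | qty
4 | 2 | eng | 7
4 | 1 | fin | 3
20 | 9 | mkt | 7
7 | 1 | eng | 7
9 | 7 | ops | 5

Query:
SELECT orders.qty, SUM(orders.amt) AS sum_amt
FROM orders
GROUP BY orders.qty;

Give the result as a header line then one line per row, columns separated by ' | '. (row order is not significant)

== RESULT ==
orders.qty | sum_amt
20 | 1
9 | 3
50 | 6
7 | 1
5 | 30
1 | 7

Derivation:
After GROUP BY (6 rows):
orders.qty | sum_amt
20 | 1
9 | 3
50 | 6
7 | 1
5 | 30
1 | 7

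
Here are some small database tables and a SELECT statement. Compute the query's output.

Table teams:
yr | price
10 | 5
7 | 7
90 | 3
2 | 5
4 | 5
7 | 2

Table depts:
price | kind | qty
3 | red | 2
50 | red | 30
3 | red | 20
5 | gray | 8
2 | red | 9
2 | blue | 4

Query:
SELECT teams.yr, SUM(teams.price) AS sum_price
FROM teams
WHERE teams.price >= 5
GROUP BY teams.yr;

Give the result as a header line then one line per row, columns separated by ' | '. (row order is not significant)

== RESULT ==
teams.yr | sum_price
10 | 5
7 | 7
2 | 5
4 | 5

Derivation:
After WHERE (4 rows):
teams.yr | teams.price
10 | 5
7 | 7
2 | 5
4 | 5
After GROUP BY (4 rows):
teams.yr | sum_price
10 | 5
7 | 7
2 | 5
4 | 5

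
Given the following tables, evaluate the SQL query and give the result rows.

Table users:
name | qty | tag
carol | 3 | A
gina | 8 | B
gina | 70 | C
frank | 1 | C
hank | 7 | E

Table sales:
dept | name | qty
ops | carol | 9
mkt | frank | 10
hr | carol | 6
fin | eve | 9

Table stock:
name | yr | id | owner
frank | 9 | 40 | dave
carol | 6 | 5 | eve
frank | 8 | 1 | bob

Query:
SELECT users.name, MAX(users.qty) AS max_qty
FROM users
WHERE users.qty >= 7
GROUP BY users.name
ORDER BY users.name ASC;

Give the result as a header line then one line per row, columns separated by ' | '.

== RESULT ==
users.name | max_qty
gina | 70
hank | 7

Derivation:
After WHERE (3 rows):
users.name | users.qty | users.tag
gina | 8 | B
gina | 70 | C
hank | 7 | E
After GROUP BY (2 rows):
users.name | max_qty
gina | 70
hank | 7
After ORDER BY (2 rows):
users.name | max_qty
gina | 70
hank | 7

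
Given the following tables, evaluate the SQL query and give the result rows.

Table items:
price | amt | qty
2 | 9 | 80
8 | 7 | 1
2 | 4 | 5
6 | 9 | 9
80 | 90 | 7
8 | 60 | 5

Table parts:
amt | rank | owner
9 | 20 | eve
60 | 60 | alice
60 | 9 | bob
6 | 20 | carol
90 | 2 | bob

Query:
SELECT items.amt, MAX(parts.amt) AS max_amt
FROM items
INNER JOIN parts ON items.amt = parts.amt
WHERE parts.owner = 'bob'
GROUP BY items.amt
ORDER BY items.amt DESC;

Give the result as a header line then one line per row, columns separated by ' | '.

== RESULT ==
items.amt | max_amt
90 | 90
60 | 60

Derivation:
After JOIN parts (5 rows):
items.price | items.amt | items.qty | parts.amt | parts.rank | parts.owner
2 | 9 | 80 | 9 | 20 | eve
6 | 9 | 9 | 9 | 20 | eve
80 | 90 | 7 | 90 | 2 | bob
8 | 60 | 5 | 60 | 60 | alice
8 | 60 | 5 | 60 | 9 | bob
After WHERE (2 rows):
items.price | items.amt | items.qty | parts.amt | parts.rank | parts.owner
80 | 90 | 7 | 90 | 2 | bob
8 | 60 | 5 | 60 | 9 | bob
After GROUP BY (2 rows):
items.amt | max_amt
90 | 90
60 | 60
After ORDER BY (2 rows):
items.amt | max_amt
90 | 90
60 | 60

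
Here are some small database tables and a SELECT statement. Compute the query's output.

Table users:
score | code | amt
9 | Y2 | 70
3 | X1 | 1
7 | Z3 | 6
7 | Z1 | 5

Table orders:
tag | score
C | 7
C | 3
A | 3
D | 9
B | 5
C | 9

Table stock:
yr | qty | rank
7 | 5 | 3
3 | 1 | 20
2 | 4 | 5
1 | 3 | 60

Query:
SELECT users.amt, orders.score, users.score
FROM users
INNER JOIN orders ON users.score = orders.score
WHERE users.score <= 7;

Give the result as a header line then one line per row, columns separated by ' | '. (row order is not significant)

After JOIN orders (6 rows):
users.score | users.code | users.amt | orders.tag | orders.score
9 | Y2 | 70 | D | 9
9 | Y2 | 70 | C | 9
3 | X1 | 1 | C | 3
3 | X1 | 1 | A | 3
7 | Z3 | 6 | C | 7
7 | Z1 | 5 | C | 7
After WHERE (4 rows):
users.score | users.code | users.amt | orders.tag | orders.score
3 | X1 | 1 | C | 3
3 | X1 | 1 | A | 3
7 | Z3 | 6 | C | 7
7 | Z1 | 5 | C | 7
After SELECT (4 rows):
users.amt | orders.score | users.score
1 | 3 | 3
1 | 3 | 3
6 | 7 | 7
5 | 7 | 7

== RESULT ==
users.amt | orders.score | users.score
1 | 3 | 3
1 | 3 | 3
6 | 7 | 7
5 | 7 | 7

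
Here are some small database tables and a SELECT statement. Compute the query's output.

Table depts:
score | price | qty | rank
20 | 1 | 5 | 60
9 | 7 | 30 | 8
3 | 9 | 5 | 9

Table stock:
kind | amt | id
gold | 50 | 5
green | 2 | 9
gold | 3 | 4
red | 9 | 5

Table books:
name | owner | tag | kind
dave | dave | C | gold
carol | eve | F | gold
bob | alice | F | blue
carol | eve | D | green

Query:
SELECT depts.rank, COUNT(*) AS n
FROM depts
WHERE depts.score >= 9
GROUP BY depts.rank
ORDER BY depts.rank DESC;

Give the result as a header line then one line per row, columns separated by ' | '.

== RESULT ==
depts.rank | n
60 | 1
8 | 1

Derivation:
After WHERE (2 rows):
depts.score | depts.price | depts.qty | depts.rank
20 | 1 | 5 | 60
9 | 7 | 30 | 8
After GROUP BY (2 rows):
depts.rank | n
60 | 1
8 | 1
After ORDER BY (2 rows):
depts.rank | n
60 | 1
8 | 1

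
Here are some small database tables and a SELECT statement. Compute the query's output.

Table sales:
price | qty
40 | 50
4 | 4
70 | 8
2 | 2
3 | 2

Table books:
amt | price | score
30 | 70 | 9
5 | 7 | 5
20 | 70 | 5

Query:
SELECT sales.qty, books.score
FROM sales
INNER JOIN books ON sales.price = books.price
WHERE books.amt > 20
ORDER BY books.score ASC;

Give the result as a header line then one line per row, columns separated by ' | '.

== RESULT ==
sales.qty | books.score
8 | 9

Derivation:
After JOIN books (2 rows):
sales.price | sales.qty | books.amt | books.price | books.score
70 | 8 | 30 | 70 | 9
70 | 8 | 20 | 70 | 5
After WHERE (1 rows):
sales.price | sales.qty | books.amt | books.price | books.score
70 | 8 | 30 | 70 | 9
After SELECT (1 rows):
sales.qty | books.score
8 | 9
After ORDER BY (1 rows):
sales.qty | books.score
8 | 9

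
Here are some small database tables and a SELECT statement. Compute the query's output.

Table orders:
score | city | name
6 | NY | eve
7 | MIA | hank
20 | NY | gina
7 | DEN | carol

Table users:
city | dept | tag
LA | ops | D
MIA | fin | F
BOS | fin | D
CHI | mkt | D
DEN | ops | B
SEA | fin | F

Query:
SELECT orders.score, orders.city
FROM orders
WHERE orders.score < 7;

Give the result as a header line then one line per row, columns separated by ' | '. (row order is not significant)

== RESULT ==
orders.score | orders.city
6 | NY

Derivation:
After WHERE (1 rows):
orders.score | orders.city | orders.name
6 | NY | eve
After SELECT (1 rows):
orders.score | orders.city
6 | NY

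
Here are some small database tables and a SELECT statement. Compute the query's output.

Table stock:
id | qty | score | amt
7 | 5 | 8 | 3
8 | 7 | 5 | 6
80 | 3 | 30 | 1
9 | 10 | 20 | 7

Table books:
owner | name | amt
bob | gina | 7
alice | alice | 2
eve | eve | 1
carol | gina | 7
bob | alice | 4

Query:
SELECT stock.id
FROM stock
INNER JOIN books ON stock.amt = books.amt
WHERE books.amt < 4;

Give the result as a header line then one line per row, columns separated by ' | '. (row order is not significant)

After JOIN books (3 rows):
stock.id | stock.qty | stock.score | stock.amt | books.owner | books.name | books.amt
80 | 3 | 30 | 1 | eve | eve | 1
9 | 10 | 20 | 7 | bob | gina | 7
9 | 10 | 20 | 7 | carol | gina | 7
After WHERE (1 rows):
stock.id | stock.qty | stock.score | stock.amt | books.owner | books.name | books.amt
80 | 3 | 30 | 1 | eve | eve | 1
After SELECT (1 rows):
stock.id
80

== RESULT ==
stock.id
80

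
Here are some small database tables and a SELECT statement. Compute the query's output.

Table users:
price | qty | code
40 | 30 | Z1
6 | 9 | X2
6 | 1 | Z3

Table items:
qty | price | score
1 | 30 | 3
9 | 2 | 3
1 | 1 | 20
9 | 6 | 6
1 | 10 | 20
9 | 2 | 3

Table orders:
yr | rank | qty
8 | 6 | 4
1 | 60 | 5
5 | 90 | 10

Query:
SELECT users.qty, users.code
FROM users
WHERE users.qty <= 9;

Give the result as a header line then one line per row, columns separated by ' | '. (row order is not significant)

== RESULT ==
users.qty | users.code
9 | X2
1 | Z3

Derivation:
After WHERE (2 rows):
users.price | users.qty | users.code
6 | 9 | X2
6 | 1 | Z3
After SELECT (2 rows):
users.qty | users.code
9 | X2
1 | Z3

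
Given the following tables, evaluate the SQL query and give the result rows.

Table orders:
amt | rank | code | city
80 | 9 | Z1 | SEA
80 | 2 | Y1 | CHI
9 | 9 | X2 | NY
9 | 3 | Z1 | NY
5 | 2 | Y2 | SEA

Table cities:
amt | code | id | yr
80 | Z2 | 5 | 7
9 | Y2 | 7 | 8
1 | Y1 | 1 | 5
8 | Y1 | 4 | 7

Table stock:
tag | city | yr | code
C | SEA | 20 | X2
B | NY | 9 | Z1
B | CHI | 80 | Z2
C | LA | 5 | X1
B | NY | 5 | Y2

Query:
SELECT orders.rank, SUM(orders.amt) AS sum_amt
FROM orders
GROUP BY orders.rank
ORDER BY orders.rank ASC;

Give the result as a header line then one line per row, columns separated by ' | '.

After GROUP BY (3 rows):
orders.rank | sum_amt
9 | 89
2 | 85
3 | 9
After ORDER BY (3 rows):
orders.rank | sum_amt
2 | 85
3 | 9
9 | 89

== RESULT ==
orders.rank | sum_amt
2 | 85
3 | 9
9 | 89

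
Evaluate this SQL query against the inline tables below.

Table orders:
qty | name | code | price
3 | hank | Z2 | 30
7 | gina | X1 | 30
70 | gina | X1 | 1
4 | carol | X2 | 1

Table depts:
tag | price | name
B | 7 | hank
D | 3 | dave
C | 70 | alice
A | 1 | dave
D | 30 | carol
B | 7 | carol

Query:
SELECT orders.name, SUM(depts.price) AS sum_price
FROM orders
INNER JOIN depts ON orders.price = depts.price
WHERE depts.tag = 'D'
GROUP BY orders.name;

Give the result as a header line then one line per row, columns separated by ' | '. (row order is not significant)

After JOIN depts (4 rows):
orders.qty | orders.name | orders.code | orders.price | depts.tag | depts.price | depts.name
3 | hank | Z2 | 30 | D | 30 | carol
7 | gina | X1 | 30 | D | 30 | carol
70 | gina | X1 | 1 | A | 1 | dave
4 | carol | X2 | 1 | A | 1 | dave
After WHERE (2 rows):
orders.qty | orders.name | orders.code | orders.price | depts.tag | depts.price | depts.name
3 | hank | Z2 | 30 | D | 30 | carol
7 | gina | X1 | 30 | D | 30 | carol
After GROUP BY (2 rows):
orders.name | sum_price
hank | 30
gina | 30

== RESULT ==
orders.name | sum_price
hank | 30
gina | 30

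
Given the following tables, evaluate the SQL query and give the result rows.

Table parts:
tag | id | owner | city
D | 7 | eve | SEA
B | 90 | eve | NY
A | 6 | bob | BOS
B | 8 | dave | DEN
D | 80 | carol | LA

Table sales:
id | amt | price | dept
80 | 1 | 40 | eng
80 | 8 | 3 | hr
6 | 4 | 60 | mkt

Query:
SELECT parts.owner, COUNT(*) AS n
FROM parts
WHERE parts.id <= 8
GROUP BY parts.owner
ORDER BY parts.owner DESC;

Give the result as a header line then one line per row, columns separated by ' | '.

After WHERE (3 rows):
parts.tag | parts.id | parts.owner | parts.city
D | 7 | eve | SEA
A | 6 | bob | BOS
B | 8 | dave | DEN
After GROUP BY (3 rows):
parts.owner | n
eve | 1
bob | 1
dave | 1
After ORDER BY (3 rows):
parts.owner | n
eve | 1
dave | 1
bob | 1

== RESULT ==
parts.owner | n
eve | 1
dave | 1
bob | 1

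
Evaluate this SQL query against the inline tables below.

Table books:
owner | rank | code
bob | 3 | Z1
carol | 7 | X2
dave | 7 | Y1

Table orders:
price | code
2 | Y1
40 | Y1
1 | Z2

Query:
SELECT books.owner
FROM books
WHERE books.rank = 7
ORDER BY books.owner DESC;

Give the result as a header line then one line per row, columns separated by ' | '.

After WHERE (2 rows):
books.owner | books.rank | books.code
carol | 7 | X2
dave | 7 | Y1
After SELECT (2 rows):
books.owner
carol
dave
After ORDER BY (2 rows):
books.owner
dave
carol

== RESULT ==
books.owner
dave
carol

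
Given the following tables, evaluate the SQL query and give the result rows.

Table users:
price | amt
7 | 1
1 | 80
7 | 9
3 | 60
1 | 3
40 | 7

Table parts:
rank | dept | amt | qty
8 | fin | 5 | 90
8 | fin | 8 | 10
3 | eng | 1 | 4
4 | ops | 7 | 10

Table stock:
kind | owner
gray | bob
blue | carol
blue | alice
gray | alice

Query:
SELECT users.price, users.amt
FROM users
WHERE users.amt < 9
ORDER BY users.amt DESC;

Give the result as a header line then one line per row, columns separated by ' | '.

== RESULT ==
users.price | users.amt
40 | 7
1 | 3
7 | 1

Derivation:
After WHERE (3 rows):
users.price | users.amt
7 | 1
1 | 3
40 | 7
After SELECT (3 rows):
users.price | users.amt
7 | 1
1 | 3
40 | 7
After ORDER BY (3 rows):
users.price | users.amt
40 | 7
1 | 3
7 | 1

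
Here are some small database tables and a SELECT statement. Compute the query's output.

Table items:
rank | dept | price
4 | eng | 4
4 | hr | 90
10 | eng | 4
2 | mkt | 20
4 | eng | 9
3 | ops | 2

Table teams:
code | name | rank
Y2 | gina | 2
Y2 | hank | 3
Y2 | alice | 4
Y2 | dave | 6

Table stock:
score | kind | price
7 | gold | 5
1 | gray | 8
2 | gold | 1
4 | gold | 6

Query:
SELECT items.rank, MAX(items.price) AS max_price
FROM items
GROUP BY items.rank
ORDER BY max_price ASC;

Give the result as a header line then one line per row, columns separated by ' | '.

After GROUP BY (4 rows):
items.rank | max_price
4 | 90
10 | 4
2 | 20
3 | 2
After ORDER BY (4 rows):
items.rank | max_price
3 | 2
10 | 4
2 | 20
4 | 90

== RESULT ==
items.rank | max_price
3 | 2
10 | 4
2 | 20
4 | 90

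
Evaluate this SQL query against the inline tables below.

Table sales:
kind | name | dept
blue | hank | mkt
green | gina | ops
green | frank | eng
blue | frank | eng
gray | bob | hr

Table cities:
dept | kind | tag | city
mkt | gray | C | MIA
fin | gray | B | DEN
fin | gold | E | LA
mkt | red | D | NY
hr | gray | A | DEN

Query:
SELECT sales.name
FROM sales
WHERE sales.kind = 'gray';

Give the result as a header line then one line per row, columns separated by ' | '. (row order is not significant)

After WHERE (1 rows):
sales.kind | sales.name | sales.dept
gray | bob | hr
After SELECT (1 rows):
sales.name
bob

== RESULT ==
sales.name
bob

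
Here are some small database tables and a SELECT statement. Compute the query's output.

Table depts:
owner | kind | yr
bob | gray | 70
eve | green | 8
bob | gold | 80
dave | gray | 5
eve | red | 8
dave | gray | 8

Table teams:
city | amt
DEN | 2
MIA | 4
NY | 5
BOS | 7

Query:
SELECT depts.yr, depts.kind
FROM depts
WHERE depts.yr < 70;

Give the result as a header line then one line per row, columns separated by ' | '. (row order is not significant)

== RESULT ==
depts.yr | depts.kind
8 | green
5 | gray
8 | red
8 | gray

Derivation:
After WHERE (4 rows):
depts.owner | depts.kind | depts.yr
eve | green | 8
dave | gray | 5
eve | red | 8
dave | gray | 8
After SELECT (4 rows):
depts.yr | depts.kind
8 | green
5 | gray
8 | red
8 | gray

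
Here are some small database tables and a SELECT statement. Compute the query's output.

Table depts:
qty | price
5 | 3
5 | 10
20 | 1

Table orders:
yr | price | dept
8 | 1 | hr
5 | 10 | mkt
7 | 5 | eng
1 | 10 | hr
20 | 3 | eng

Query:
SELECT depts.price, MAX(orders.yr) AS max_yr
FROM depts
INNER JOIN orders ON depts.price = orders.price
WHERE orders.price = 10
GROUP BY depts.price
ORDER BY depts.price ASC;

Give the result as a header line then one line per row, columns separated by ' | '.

== RESULT ==
depts.price | max_yr
10 | 5

Derivation:
After JOIN orders (4 rows):
depts.qty | depts.price | orders.yr | orders.price | orders.dept
5 | 3 | 20 | 3 | eng
5 | 10 | 5 | 10 | mkt
5 | 10 | 1 | 10 | hr
20 | 1 | 8 | 1 | hr
After WHERE (2 rows):
depts.qty | depts.price | orders.yr | orders.price | orders.dept
5 | 10 | 5 | 10 | mkt
5 | 10 | 1 | 10 | hr
After GROUP BY (1 rows):
depts.price | max_yr
10 | 5
After ORDER BY (1 rows):
depts.price | max_yr
10 | 5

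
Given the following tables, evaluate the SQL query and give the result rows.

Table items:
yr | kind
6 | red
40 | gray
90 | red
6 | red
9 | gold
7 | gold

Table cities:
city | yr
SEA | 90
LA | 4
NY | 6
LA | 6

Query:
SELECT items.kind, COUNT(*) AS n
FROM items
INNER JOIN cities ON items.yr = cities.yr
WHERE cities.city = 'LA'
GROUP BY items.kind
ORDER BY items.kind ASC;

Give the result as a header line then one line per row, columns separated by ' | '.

After JOIN cities (5 rows):
items.yr | items.kind | cities.city | cities.yr
6 | red | NY | 6
6 | red | LA | 6
90 | red | SEA | 90
6 | red | NY | 6
6 | red | LA | 6
After WHERE (2 rows):
items.yr | items.kind | cities.city | cities.yr
6 | red | LA | 6
6 | red | LA | 6
After GROUP BY (1 rows):
items.kind | n
red | 2
After ORDER BY (1 rows):
items.kind | n
red | 2

== RESULT ==
items.kind | n
red | 2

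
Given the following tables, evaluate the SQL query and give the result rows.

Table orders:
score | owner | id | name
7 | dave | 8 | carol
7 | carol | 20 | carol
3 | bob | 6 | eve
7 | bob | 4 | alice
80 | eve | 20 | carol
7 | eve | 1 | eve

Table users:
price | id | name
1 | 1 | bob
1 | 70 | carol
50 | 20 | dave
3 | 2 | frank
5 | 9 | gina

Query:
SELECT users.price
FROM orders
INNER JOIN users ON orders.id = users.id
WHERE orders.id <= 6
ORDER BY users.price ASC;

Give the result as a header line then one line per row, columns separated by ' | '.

After JOIN users (3 rows):
orders.score | orders.owner | orders.id | orders.name | users.price | users.id | users.name
7 | carol | 20 | carol | 50 | 20 | dave
80 | eve | 20 | carol | 50 | 20 | dave
7 | eve | 1 | eve | 1 | 1 | bob
After WHERE (1 rows):
orders.score | orders.owner | orders.id | orders.name | users.price | users.id | users.name
7 | eve | 1 | eve | 1 | 1 | bob
After SELECT (1 rows):
users.price
1
After ORDER BY (1 rows):
users.price
1

== RESULT ==
users.price
1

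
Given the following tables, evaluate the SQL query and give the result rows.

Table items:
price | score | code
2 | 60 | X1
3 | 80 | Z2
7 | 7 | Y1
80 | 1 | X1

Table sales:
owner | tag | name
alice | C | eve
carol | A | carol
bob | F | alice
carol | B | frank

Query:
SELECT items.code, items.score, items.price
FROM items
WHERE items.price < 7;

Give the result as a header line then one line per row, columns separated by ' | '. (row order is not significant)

== RESULT ==
items.code | items.score | items.price
X1 | 60 | 2
Z2 | 80 | 3

Derivation:
After WHERE (2 rows):
items.price | items.score | items.code
2 | 60 | X1
3 | 80 | Z2
After SELECT (2 rows):
items.code | items.score | items.price
X1 | 60 | 2
Z2 | 80 | 3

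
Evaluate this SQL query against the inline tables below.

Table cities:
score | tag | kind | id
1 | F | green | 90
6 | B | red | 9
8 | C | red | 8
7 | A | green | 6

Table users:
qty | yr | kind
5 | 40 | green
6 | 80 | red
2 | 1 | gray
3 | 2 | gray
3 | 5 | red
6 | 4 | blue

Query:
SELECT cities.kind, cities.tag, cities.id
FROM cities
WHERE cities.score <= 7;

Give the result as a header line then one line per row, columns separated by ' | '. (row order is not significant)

After WHERE (3 rows):
cities.score | cities.tag | cities.kind | cities.id
1 | F | green | 90
6 | B | red | 9
7 | A | green | 6
After SELECT (3 rows):
cities.kind | cities.tag | cities.id
green | F | 90
red | B | 9
green | A | 6

== RESULT ==
cities.kind | cities.tag | cities.id
green | F | 90
red | B | 9
green | A | 6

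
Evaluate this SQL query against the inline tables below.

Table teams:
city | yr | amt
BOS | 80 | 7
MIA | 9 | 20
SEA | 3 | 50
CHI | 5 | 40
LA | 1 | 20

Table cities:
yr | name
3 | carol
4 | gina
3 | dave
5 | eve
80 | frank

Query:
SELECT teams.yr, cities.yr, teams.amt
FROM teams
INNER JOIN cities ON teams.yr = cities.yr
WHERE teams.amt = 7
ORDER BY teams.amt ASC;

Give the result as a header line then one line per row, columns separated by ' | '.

== RESULT ==
teams.yr | cities.yr | teams.amt
80 | 80 | 7

Derivation:
After JOIN cities (4 rows):
teams.city | teams.yr | teams.amt | cities.yr | cities.name
BOS | 80 | 7 | 80 | frank
SEA | 3 | 50 | 3 | carol
SEA | 3 | 50 | 3 | dave
CHI | 5 | 40 | 5 | eve
After WHERE (1 rows):
teams.city | teams.yr | teams.amt | cities.yr | cities.name
BOS | 80 | 7 | 80 | frank
After SELECT (1 rows):
teams.yr | cities.yr | teams.amt
80 | 80 | 7
After ORDER BY (1 rows):
teams.yr | cities.yr | teams.amt
80 | 80 | 7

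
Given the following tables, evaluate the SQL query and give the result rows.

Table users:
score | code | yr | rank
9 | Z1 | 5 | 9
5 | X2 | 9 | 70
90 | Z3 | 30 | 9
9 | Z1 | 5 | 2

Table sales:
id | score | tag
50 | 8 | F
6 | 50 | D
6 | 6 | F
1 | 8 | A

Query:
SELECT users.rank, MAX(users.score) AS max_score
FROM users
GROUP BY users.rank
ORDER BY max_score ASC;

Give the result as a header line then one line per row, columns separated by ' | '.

== RESULT ==
users.rank | max_score
70 | 5
2 | 9
9 | 90

Derivation:
After GROUP BY (3 rows):
users.rank | max_score
9 | 90
70 | 5
2 | 9
After ORDER BY (3 rows):
users.rank | max_score
70 | 5
2 | 9
9 | 90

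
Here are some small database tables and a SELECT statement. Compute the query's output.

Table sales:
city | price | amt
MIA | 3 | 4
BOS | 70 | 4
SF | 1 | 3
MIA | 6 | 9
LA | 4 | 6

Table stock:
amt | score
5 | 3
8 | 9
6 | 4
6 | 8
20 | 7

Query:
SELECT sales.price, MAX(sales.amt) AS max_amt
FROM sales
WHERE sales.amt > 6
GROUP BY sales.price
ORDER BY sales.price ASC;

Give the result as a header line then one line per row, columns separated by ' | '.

== RESULT ==
sales.price | max_amt
6 | 9

Derivation:
After WHERE (1 rows):
sales.city | sales.price | sales.amt
MIA | 6 | 9
After GROUP BY (1 rows):
sales.price | max_amt
6 | 9
After ORDER BY (1 rows):
sales.price | max_amt
6 | 9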